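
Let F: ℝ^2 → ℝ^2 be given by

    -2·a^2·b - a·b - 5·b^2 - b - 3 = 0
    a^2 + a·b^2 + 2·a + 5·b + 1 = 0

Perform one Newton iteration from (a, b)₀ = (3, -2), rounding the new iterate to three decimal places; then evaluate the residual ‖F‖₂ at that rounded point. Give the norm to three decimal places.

At (3, -2): F = (21.000, 18.000).
Jacobian J = [[-4·a·b - b, -2·a^2 - a - 10·b - 1], [2·a + b^2 + 2, 2·a·b + 5]].
At the point, J = [[26.000, -2.000], [12.000, -7.000]] (det J = -158.000).
Solving J·Δ = −F gives Δ = (-0.703, 1.367).
Then the next iterate is (a, b)₁ = (2.297, -0.633).
Re-evaluating at (2.297, -0.633): F = (3.76324, 8.62559), so ‖F‖₂ = 9.411.

9.411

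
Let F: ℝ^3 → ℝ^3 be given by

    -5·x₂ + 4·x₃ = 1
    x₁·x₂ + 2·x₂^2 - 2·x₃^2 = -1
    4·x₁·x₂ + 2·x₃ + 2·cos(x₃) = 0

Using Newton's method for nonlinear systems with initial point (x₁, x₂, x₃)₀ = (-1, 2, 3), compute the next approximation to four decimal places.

(-0.6608, 1.0848, 1.6060)

At (-1, 2, 3): F = (1.0000, -11.0000, -3.979985).
Jacobian J = [[0, -5, 4], [x₂, x₁ + 4·x₂, -4·x₃], [4·x₂, 4·x₁, -2·sin(x₃) + 2]].
At the point, J = [[0.0000, -5.0000, 4.0000], [2.0000, 7.0000, -12.0000], [8.0000, -4.0000, 1.717760]] (det J = 241.177600).
Solving J·Δ = −F gives Δ = (0.3392, -0.9152, -1.3940).
Then the next iterate is (x₁, x₂, x₃)₁ = (-0.6608, 1.0848, 1.6060).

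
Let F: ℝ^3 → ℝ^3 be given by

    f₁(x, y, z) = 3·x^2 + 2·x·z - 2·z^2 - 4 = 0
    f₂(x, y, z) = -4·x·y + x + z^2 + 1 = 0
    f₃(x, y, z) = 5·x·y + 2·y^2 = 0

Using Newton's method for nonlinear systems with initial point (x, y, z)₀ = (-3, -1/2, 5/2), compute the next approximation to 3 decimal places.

At (-3, -1/2, 5/2): F = (-4.500, -1.750, 8.000).
Jacobian J = [[6·x + 2·z, 0, 2·x - 4·z], [-4·y + 1, -4·x, 2·z], [5·y, 5·x + 4·y, 0]].
At the point, J = [[-13.000, 0.000, -16.000], [3.000, 12.000, 5.000], [-2.500, -17.000, 0.000]] (det J = -769.000).
Solving J·Δ = −F gives Δ = (0.881, 0.341, -0.997).
Then the next iterate is (x, y, z)₁ = (-2.119, -0.159, 1.503).

(-2.119, -0.159, 1.503)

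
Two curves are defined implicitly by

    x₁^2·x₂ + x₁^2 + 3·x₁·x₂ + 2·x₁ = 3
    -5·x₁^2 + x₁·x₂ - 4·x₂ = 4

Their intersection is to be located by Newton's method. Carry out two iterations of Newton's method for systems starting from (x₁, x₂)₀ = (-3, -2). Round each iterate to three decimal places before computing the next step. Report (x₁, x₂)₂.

(-3.000, -7.000)

At (-3, -2): F = (0.000, -35.000).
Jacobian J = [[2·x₁·x₂ + 2·x₁ + 3·x₂ + 2, x₁^2 + 3·x₁], [-10·x₁ + x₂, x₁ - 4]].
At the point, J = [[2.000, 0.000], [28.000, -7.000]] (det J = -14.000).
Solving J·Δ = −F gives Δ = (0.000, -5.000).
Then the next iterate is (x₁, x₂)₁ = (-3.000, -7.000).
Round to (-3.000, -7.000) and repeat: F = (0.000, 0.000), J = [[17.000, 0.000], [23.000, -7.000]].
Δ = (0.000, 0.000), so (x₁, x₂)₂ = (-3.000, -7.000).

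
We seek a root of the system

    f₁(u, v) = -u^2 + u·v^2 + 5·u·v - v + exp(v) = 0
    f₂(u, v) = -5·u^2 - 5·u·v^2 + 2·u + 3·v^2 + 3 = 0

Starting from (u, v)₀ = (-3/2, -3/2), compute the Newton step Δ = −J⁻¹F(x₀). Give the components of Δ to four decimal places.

At (-3/2, -3/2): F = (7.348130, 12.3750).
Jacobian J = [[-2·u + v^2 + 5·v, 2·u·v + 5·u + exp(v) - 1], [-10·u - 5·v^2 + 2, -10·u·v + 6·v]].
At the point, J = [[-2.2500, -3.776870], [5.7500, -31.5000]] (det J = 92.592002).
Solving J·Δ = −F gives Δ = (1.9951, 0.7570).

(1.9951, 0.7570)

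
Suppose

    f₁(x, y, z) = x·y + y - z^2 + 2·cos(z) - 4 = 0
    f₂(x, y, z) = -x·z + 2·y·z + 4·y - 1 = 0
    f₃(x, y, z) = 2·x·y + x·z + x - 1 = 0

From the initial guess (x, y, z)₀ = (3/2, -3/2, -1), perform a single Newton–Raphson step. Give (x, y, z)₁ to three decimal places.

At (3/2, -3/2, -1): F = (-7.66940, -2.500, -5.500).
Jacobian J = [[y, x + 1, -2·z - 2·sin(z)], [-z, 2·z + 4, -x + 2·y], [2·y + z + 1, 2·x, x]].
At the point, J = [[-1.500, 2.500, 3.68294], [1.000, 2.000, -4.500], [-3.000, 3.000, 1.500]] (det J = 38.39648).
Solving J·Δ = −F gives Δ = (1.104, 2.530, 0.815).
Then the next iterate is (x, y, z)₁ = (2.604, 1.030, -0.185).

(2.604, 1.030, -0.185)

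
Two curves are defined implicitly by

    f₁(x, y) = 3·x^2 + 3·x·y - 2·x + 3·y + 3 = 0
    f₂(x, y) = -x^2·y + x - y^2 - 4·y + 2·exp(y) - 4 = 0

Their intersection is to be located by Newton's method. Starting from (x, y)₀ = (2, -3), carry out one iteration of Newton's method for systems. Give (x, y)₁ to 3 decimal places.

(1.264, -1.140)

At (2, -3): F = (-16.000, 13.09957).
Jacobian J = [[6·x + 3·y - 2, 3·x + 3], [-2·x·y + 1, -x^2 - 2·y + 2·exp(y) - 4]].
At the point, J = [[1.000, 9.000], [13.000, -1.90043]] (det J = -118.90043).
Solving J·Δ = −F gives Δ = (-0.736, 1.860).
Then the next iterate is (x, y)₁ = (1.264, -1.140).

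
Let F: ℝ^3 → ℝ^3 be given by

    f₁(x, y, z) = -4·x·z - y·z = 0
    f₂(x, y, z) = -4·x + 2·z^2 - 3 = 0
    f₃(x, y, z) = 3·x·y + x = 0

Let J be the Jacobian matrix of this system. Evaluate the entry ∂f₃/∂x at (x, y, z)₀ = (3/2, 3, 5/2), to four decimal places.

10.0000

∂f₃/∂x = 3·y + 1.
At (3/2, 3, 5/2) this is 10.0000.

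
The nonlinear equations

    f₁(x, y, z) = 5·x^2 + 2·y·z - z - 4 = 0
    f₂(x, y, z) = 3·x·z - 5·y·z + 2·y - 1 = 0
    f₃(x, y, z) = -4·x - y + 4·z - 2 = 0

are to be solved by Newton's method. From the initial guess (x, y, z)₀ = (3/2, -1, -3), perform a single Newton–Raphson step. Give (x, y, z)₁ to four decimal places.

(0.9458, -1.6889, 1.0236)

At (3/2, -1, -3): F = (16.2500, -31.5000, -19.0000).
Jacobian J = [[10·x, 2·z, 2·y - 1], [3·z, -5·z + 2, 3·x - 5·y], [-4, -1, 4]].
At the point, J = [[15.0000, -6.0000, -3.0000], [-9.0000, 17.0000, 9.5000], [-4.0000, -1.0000, 4.0000]] (det J = 943.5000).
Solving J·Δ = −F gives Δ = (-0.5542, -0.6889, 4.0236).
Then the next iterate is (x, y, z)₁ = (0.9458, -1.6889, 1.0236).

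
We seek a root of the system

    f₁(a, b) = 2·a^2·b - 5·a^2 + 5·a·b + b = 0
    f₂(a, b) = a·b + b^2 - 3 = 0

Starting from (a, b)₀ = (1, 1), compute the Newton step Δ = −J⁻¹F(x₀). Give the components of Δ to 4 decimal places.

(1.5455, -0.1818)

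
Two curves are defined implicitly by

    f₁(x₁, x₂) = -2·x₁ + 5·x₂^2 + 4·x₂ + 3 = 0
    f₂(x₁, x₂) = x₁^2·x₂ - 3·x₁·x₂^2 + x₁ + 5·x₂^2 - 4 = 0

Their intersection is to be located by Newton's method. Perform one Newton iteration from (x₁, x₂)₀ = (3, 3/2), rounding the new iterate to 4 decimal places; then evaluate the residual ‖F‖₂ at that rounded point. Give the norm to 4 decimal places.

4.9194

At (3, 3/2): F = (14.2500, 3.5000).
Jacobian J = [[-2, 10·x₂ + 4], [2·x₁·x₂ - 3·x₂^2 + 1, x₁^2 - 6·x₁·x₂ + 10·x₂]].
At the point, J = [[-2.0000, 19.0000], [3.2500, -3.0000]] (det J = -55.7500).
Solving J·Δ = −F gives Δ = (-1.9596, -0.9563).
Then the next iterate is (x₁, x₂)₁ = (1.0404, 0.5437).
Re-evaluating at (1.0404, 0.5437): F = (4.572048, -1.815690), so ‖F‖₂ = 4.9194.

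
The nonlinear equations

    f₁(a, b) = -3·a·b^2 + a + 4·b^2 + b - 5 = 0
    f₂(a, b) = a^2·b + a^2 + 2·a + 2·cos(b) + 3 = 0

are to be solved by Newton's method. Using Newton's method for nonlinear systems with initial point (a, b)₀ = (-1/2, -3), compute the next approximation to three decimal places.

(-0.557, -1.673)

At (-1/2, -3): F = (41.000, -0.47998).
Jacobian J = [[-3·b^2 + 1, -6·a·b + 8·b + 1], [2·a·b + 2·a + 2, a^2 - 2·sin(b)]].
At the point, J = [[-26.000, -32.000], [4.000, 0.53224]] (det J = 114.16176).
Solving J·Δ = −F gives Δ = (-0.057, 1.327).
Then the next iterate is (a, b)₁ = (-0.557, -1.673).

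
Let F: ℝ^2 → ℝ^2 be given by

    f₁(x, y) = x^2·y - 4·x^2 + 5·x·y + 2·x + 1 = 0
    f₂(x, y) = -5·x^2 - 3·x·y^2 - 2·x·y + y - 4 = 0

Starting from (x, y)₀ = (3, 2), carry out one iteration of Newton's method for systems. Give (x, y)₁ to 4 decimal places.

At (3, 2): F = (19.0000, -95.0000).
Jacobian J = [[2·x·y - 8·x + 5·y + 2, x^2 + 5·x], [-10·x - 3·y^2 - 2·y, -6·x·y - 2·x + 1]].
At the point, J = [[0.0000, 24.0000], [-46.0000, -41.0000]] (det J = 1104.0000).
Solving J·Δ = −F gives Δ = (-1.3596, -0.7917).
Then the next iterate is (x, y)₁ = (1.6404, 1.2083).

(1.6404, 1.2083)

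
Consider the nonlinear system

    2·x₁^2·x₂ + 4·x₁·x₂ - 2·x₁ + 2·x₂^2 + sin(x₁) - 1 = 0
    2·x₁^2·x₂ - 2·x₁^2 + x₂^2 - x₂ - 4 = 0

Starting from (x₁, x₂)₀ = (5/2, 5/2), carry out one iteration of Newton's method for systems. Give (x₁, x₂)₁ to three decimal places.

(-7.641, 10.598)

At (5/2, 5/2): F = (63.34847, 18.500).
Jacobian J = [[4·x₁·x₂ + 4·x₂ + cos(x₁) - 2, 2·x₁^2 + 4·x₁ + 4·x₂], [4·x₁·x₂ - 4·x₁, 2·x₁^2 + 2·x₂ - 1]].
At the point, J = [[32.19886, 32.500], [15.000, 16.500]] (det J = 43.78113).
Solving J·Δ = −F gives Δ = (-10.141, 8.098).
Then the next iterate is (x₁, x₂)₁ = (-7.641, 10.598).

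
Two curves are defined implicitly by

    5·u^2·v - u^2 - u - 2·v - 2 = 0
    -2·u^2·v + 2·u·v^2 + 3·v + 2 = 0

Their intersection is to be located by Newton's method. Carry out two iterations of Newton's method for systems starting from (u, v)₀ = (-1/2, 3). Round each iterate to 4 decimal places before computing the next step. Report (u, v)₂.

At (-1/2, 3): F = (-4.0000, 0.5000).
Jacobian J = [[10·u·v - 2·u - 1, 5·u^2 - 2], [-4·u·v + 2·v^2, -2·u^2 + 4·u·v + 3]].
At the point, J = [[-15.0000, -0.7500], [24.0000, -3.5000]] (det J = 70.5000).
Solving J·Δ = −F gives Δ = (-0.2039, -1.2553).
Then the next iterate is (u, v)₁ = (-0.7039, 1.7447).
Round to (-0.7039, 1.7447) and repeat: F = (-0.958697, 1.219876), J = [[-11.873143, 0.477376], [11.000333, -2.903328]].
Δ = (-0.0753, 0.1348), so (u, v)₂ = (-0.7792, 1.8795).

(-0.7792, 1.8795)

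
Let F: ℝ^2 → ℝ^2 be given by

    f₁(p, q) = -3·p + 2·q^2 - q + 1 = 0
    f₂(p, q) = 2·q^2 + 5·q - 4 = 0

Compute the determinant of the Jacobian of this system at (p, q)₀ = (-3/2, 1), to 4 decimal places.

J = [[-3, 4·q - 1], [0, 4·q + 5]].
At the point, J = [[-3.0000, 3.0000], [0.0000, 9.0000]].
det J = -27.0000.

-27.0000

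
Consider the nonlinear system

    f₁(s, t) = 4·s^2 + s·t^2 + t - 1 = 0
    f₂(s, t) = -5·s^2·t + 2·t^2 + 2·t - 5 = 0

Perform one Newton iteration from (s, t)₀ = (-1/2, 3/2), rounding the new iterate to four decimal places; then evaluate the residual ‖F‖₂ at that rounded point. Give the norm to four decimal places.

1.0179

At (-1/2, 3/2): F = (0.3750, 0.6250).
Jacobian J = [[8·s + t^2, 2·s·t + 1], [-10·s·t, -5·s^2 + 4·t + 2]].
At the point, J = [[-1.7500, -0.5000], [7.5000, 6.7500]] (det J = -8.0625).
Solving J·Δ = −F gives Δ = (0.3527, -0.4845).
Then the next iterate is (s, t)₁ = (-0.1473, 1.0155).
Re-evaluating at (-0.1473, 1.0155): F = (-0.049613, -1.016687), so ‖F‖₂ = 1.0179.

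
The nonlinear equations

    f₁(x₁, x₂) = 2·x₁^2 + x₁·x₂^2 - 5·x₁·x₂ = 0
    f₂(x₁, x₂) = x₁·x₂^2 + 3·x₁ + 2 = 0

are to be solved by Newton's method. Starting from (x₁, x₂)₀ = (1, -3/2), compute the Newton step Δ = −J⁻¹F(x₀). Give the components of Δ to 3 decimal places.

At (1, -3/2): F = (11.750, 7.250).
Jacobian J = [[4·x₁ + x₂^2 - 5·x₂, 2·x₁·x₂ - 5·x₁], [x₂^2 + 3, 2·x₁·x₂]].
At the point, J = [[13.750, -8.000], [5.250, -3.000]] (det J = 0.750).
Solving J·Δ = −F gives Δ = (-30.333, -50.667).

(-30.333, -50.667)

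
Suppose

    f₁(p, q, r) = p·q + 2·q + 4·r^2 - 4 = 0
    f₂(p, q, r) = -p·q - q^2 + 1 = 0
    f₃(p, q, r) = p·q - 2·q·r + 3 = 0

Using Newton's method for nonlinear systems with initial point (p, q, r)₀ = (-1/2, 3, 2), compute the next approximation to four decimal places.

At (-1/2, 3, 2): F = (16.5000, -6.5000, -10.5000).
Jacobian J = [[q, p + 2, 8·r], [-q, -p - 2·q, 0], [q, p - 2·r, -2·q]].
At the point, J = [[3.0000, 1.5000, 16.0000], [-3.0000, -5.5000, 0.0000], [3.0000, -4.5000, -6.0000]] (det J = 552.0000).
Solving J·Δ = −F gives Δ = (-0.0543, -1.1522, -0.9130).
Then the next iterate is (p, q, r)₁ = (-0.5543, 1.8478, 1.0870).

(-0.5543, 1.8478, 1.0870)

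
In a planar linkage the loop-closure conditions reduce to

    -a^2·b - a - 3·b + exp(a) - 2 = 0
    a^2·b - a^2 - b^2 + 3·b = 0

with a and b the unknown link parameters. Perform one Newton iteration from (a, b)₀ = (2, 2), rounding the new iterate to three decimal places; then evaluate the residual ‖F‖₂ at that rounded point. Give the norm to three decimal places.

2.018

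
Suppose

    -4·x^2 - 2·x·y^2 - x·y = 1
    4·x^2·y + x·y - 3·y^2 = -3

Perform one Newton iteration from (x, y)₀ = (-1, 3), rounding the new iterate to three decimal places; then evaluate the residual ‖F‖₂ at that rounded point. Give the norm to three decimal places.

At (-1, 3): F = (16.000, -15.000).
Jacobian J = [[-8·x - 2·y^2 - y, -4·x·y - x], [8·x·y + y, 4·x^2 + x - 6·y]].
At the point, J = [[-13.000, 13.000], [-21.000, -15.000]] (det J = 468.000).
Solving J·Δ = −F gives Δ = (0.096, -1.135).
Then the next iterate is (x, y)₁ = (-0.904, 1.865).
Re-evaluating at (-0.904, 1.865): F = (3.70573, -3.02420), so ‖F‖₂ = 4.783.

4.783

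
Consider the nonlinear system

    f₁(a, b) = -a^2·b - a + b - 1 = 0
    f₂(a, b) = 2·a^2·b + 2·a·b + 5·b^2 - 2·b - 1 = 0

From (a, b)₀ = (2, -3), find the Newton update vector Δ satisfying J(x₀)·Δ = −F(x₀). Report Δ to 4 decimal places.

At (2, -3): F = (6.0000, 14.0000).
Jacobian J = [[-2·a·b - 1, -a^2 + 1], [4·a·b + 2·b, 2·a^2 + 2·a + 10·b - 2]].
At the point, J = [[11.0000, -3.0000], [-30.0000, -20.0000]] (det J = -310.0000).
Solving J·Δ = −F gives Δ = (-0.2516, 1.0774).

(-0.2516, 1.0774)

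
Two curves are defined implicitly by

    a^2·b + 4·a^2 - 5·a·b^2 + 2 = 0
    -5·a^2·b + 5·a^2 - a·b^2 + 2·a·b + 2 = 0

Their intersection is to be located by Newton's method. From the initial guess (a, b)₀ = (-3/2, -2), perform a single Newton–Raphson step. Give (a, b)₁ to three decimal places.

At (-3/2, -2): F = (36.500, 47.750).
Jacobian J = [[2·a·b + 8·a - 5·b^2, a^2 - 10·a·b], [-10·a·b + 10·a - b^2 + 2·b, -5·a^2 - 2·a·b + 2·a]].
At the point, J = [[-26.000, -27.750], [-53.000, -20.250]] (det J = -944.250).
Solving J·Δ = −F gives Δ = (0.621, 0.734).
Then the next iterate is (a, b)₁ = (-0.879, -1.266).

(-0.879, -1.266)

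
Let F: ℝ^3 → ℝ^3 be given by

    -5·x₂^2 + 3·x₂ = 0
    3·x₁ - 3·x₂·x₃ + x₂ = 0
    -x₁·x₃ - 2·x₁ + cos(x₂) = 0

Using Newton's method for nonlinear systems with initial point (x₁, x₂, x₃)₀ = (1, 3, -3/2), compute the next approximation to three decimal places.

(-2.184, 1.667, -1.210)

At (1, 3, -3/2): F = (-36.000, 19.500, -1.48999).
Jacobian J = [[0, -10·x₂ + 3, 0], [3, -3·x₃ + 1, -3·x₂], [-x₃ - 2, -sin(x₂), -x₁]].
At the point, J = [[0.000, -27.000, 0.000], [3.000, 5.500, -9.000], [-0.500, -0.14112, -1.000]] (det J = -202.500).
Solving J·Δ = −F gives Δ = (-3.184, -1.333, 0.290).
Then the next iterate is (x₁, x₂, x₃)₁ = (-2.184, 1.667, -1.210).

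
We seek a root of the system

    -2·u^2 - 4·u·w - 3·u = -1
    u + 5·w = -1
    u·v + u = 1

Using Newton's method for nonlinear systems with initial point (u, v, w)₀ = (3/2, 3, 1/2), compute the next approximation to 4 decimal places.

At (3/2, 3, 1/2): F = (-11.0000, 5.0000, 5.0000).
Jacobian J = [[-4·u - 4·w - 3, 0, -4·u], [1, 0, 5], [v + 1, u, 0]].
At the point, J = [[-11.0000, 0.0000, -6.0000], [1.0000, 0.0000, 5.0000], [4.0000, 1.5000, 0.0000]] (det J = 73.5000).
Solving J·Δ = −F gives Δ = (-0.5102, -1.9728, -0.8980).
Then the next iterate is (u, v, w)₁ = (0.9898, 1.0272, -0.3980).

(0.9898, 1.0272, -0.3980)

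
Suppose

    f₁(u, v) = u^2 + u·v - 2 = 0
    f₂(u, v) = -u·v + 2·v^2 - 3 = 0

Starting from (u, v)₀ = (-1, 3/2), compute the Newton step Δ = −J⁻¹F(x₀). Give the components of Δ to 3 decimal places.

At (-1, 3/2): F = (-2.500, 3.000).
Jacobian J = [[2·u + v, u], [-v, -u + 4·v]].
At the point, J = [[-0.500, -1.000], [-1.500, 7.000]] (det J = -5.000).
Solving J·Δ = −F gives Δ = (-2.900, -1.050).

(-2.900, -1.050)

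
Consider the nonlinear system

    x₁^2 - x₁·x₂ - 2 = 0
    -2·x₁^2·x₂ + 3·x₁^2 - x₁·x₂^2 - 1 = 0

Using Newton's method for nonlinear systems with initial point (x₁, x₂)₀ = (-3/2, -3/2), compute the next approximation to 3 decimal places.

At (-3/2, -3/2): F = (-2.000, 15.875).
Jacobian J = [[2·x₁ - x₂, -x₁], [-4·x₁·x₂ + 6·x₁ - x₂^2, -2·x₁^2 - 2·x₁·x₂]].
At the point, J = [[-1.500, 1.500], [-20.250, -9.000]] (det J = 43.875).
Solving J·Δ = −F gives Δ = (0.132, 1.466).
Then the next iterate is (x₁, x₂)₁ = (-1.368, -0.034).

(-1.368, -0.034)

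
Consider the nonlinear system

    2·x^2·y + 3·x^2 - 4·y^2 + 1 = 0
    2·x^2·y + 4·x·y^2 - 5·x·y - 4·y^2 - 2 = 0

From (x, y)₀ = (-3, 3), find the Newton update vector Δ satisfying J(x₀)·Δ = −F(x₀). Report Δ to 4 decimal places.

(0.9601, -0.9746)

At (-3, 3): F = (46.0000, -47.0000).
Jacobian J = [[4·x·y + 6·x, 2·x^2 - 8·y], [4·x·y + 4·y^2 - 5·y, 2·x^2 + 8·x·y - 5·x - 8·y]].
At the point, J = [[-54.0000, -6.0000], [-15.0000, -63.0000]] (det J = 3312.0000).
Solving J·Δ = −F gives Δ = (0.9601, -0.9746).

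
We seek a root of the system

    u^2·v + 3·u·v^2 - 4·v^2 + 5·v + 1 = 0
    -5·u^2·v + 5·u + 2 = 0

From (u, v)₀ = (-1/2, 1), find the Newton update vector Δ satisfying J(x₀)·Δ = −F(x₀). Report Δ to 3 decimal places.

(0.200, 0.200)

At (-1/2, 1): F = (0.750, -1.750).
Jacobian J = [[2·u·v + 3·v^2, u^2 + 6·u·v - 8·v + 5], [-10·u·v + 5, -5·u^2]].
At the point, J = [[2.000, -5.750], [10.000, -1.250]] (det J = 55.000).
Solving J·Δ = −F gives Δ = (0.200, 0.200).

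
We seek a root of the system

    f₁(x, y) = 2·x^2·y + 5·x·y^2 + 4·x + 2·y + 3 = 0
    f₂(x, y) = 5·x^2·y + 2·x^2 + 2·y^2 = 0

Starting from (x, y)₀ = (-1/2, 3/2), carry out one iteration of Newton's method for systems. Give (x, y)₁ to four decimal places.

(-1.1785, -0.3374)

At (-1/2, 3/2): F = (-0.8750, 6.8750).
Jacobian J = [[4·x·y + 5·y^2 + 4, 2·x^2 + 10·x·y + 2], [10·x·y + 4·x, 5·x^2 + 4·y]].
At the point, J = [[12.2500, -5.0000], [-9.5000, 7.2500]] (det J = 41.3125).
Solving J·Δ = −F gives Δ = (-0.6785, -1.8374).
Then the next iterate is (x, y)₁ = (-1.1785, -0.3374).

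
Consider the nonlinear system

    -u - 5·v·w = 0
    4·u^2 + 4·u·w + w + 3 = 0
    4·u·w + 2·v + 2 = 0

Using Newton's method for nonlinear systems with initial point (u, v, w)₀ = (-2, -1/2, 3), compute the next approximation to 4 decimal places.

(-0.7972, -0.1090, 2.0270)

At (-2, -1/2, 3): F = (9.5000, -2.0000, -23.0000).
Jacobian J = [[-1, -5·w, -5·v], [8·u + 4·w, 0, 4·u + 1], [4·w, 2, 4·u]].
At the point, J = [[-1.0000, -15.0000, 2.5000], [-4.0000, 0.0000, -7.0000], [12.0000, 2.0000, -8.0000]] (det J = 1706.0000).
Solving J·Δ = −F gives Δ = (1.2028, 0.3910, -0.9730).
Then the next iterate is (u, v, w)₁ = (-0.7972, -0.1090, 2.0270).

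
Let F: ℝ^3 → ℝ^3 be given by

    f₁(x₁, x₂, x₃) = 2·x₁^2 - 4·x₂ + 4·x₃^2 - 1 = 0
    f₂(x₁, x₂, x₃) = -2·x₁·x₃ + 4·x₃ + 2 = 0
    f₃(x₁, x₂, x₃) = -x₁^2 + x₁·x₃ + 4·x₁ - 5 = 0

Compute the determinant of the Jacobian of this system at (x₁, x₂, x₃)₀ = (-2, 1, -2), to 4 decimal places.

J = [[4·x₁, -4, 8·x₃], [-2·x₃, 0, -2·x₁ + 4], [-2·x₁ + x₃ + 4, 0, x₁]].
At the point, J = [[-8.0000, -4.0000, -16.0000], [4.0000, 0.0000, 8.0000], [6.0000, 0.0000, -2.0000]].
det J = -224.0000.

-224.0000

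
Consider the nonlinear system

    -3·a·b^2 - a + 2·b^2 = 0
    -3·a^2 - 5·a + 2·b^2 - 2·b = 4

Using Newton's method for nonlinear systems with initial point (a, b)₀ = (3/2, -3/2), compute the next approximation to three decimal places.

(0.676, -1.402)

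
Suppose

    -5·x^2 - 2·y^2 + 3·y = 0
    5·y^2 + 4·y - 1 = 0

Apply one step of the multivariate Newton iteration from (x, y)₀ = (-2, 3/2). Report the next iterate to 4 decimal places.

At (-2, 3/2): F = (-20.0000, 16.2500).
Jacobian J = [[-10·x, -4·y + 3], [0, 10·y + 4]].
At the point, J = [[20.0000, -3.0000], [0.0000, 19.0000]] (det J = 380.0000).
Solving J·Δ = −F gives Δ = (0.8717, -0.8553).
Then the next iterate is (x, y)₁ = (-1.1283, 0.6447).

(-1.1283, 0.6447)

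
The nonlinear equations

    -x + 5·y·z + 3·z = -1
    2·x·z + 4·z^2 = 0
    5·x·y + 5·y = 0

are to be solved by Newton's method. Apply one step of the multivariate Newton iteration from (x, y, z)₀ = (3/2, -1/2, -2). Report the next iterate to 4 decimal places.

(-0.4390, -0.3878, -0.6341)

At (3/2, -1/2, -2): F = (-1.5000, 10.0000, -6.2500).
Jacobian J = [[-1, 5·z, 5·y + 3], [2·z, 0, 2·x + 8·z], [5·y, 5·x + 5, 0]].
At the point, J = [[-1.0000, -10.0000, 0.5000], [-4.0000, 0.0000, -13.0000], [-2.5000, 12.5000, 0.0000]] (det J = -512.5000).
Solving J·Δ = −F gives Δ = (-1.9390, 0.1122, 1.3659).
Then the next iterate is (x, y, z)₁ = (-0.4390, -0.3878, -0.6341).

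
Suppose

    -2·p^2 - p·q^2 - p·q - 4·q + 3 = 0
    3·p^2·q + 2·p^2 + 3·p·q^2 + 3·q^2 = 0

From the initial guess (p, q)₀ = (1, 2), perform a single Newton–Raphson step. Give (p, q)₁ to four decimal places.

At (1, 2): F = (-13.0000, 32.0000).
Jacobian J = [[-4·p - q^2 - q, -2·p·q - p - 4], [6·p·q + 4·p + 3·q^2, 3·p^2 + 6·p·q + 6·q]].
At the point, J = [[-10.0000, -9.0000], [28.0000, 27.0000]] (det J = -18.0000).
Solving J·Δ = −F gives Δ = (-3.5000, 2.4444).
Then the next iterate is (p, q)₁ = (-2.5000, 4.4444).

(-2.5000, 4.4444)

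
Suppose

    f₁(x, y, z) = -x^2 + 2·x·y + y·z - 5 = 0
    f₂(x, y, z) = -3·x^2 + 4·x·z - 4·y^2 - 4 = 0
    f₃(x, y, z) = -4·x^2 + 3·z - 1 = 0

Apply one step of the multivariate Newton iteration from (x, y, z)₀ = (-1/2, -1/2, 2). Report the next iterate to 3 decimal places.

(-1.705, 5.386, 2.273)

At (-1/2, -1/2, 2): F = (-5.750, -9.750, 4.000).
Jacobian J = [[-2·x + 2·y, 2·x + z, y], [-6·x + 4·z, -8·y, 4·x], [-8·x, 0, 3]].
At the point, J = [[0.000, 1.000, -0.500], [11.000, 4.000, -2.000], [4.000, 0.000, 3.000]] (det J = -33.000).
Solving J·Δ = −F gives Δ = (-1.205, 5.886, 0.273).
Then the next iterate is (x, y, z)₁ = (-1.705, 5.386, 2.273).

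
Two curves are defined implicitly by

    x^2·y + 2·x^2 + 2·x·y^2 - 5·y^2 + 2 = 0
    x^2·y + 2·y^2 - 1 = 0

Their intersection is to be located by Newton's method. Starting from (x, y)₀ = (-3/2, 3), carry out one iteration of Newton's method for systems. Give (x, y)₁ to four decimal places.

(-0.8242, 1.7602)

At (-3/2, 3): F = (-58.7500, 23.7500).
Jacobian J = [[2·x·y + 4·x + 2·y^2, x^2 + 4·x·y - 10·y], [2·x·y, x^2 + 4·y]].
At the point, J = [[3.0000, -45.7500], [-9.0000, 14.2500]] (det J = -369.0000).
Solving J·Δ = −F gives Δ = (0.6758, -1.2398).
Then the next iterate is (x, y)₁ = (-0.8242, 1.7602).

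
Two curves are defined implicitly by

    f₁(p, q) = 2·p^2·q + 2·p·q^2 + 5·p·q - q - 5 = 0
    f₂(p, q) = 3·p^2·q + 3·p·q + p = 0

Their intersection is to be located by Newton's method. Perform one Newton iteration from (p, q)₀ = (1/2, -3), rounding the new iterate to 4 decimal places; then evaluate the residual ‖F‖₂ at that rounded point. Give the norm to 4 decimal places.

1.7222

At (1/2, -3): F = (-2.0000, -6.2500).
Jacobian J = [[4·p·q + 2·q^2 + 5·q, 2·p^2 + 4·p·q + 5·p - 1], [6·p·q + 3·q + 1, 3·p^2 + 3·p]].
At the point, J = [[-3.0000, -4.0000], [-17.0000, 2.2500]] (det J = -74.7500).
Solving J·Δ = −F gives Δ = (-0.3946, -0.2040).
Then the next iterate is (p, q)₁ = (0.1054, -3.2040).
Re-evaluating at (0.1054, -3.2040): F = (-1.391704, -1.014486), so ‖F‖₂ = 1.7222.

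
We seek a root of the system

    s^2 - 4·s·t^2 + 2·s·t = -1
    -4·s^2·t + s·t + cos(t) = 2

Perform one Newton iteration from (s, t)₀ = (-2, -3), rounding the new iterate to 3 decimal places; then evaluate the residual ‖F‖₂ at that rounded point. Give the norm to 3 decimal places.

30.424

At (-2, -3): F = (89.000, 51.01001).
Jacobian J = [[2·s - 4·t^2 + 2·t, -8·s·t + 2·s], [-8·s·t + t, -4·s^2 + s - sin(t)]].
At the point, J = [[-46.000, -52.000], [-51.000, -17.85888]] (det J = -1830.49152).
Solving J·Δ = −F gives Δ = (0.581, 1.198).
Then the next iterate is (s, t)₁ = (-1.419, -1.802).
Re-evaluating at (-1.419, -1.802): F = (26.55877, 14.84164), so ‖F‖₂ = 30.424.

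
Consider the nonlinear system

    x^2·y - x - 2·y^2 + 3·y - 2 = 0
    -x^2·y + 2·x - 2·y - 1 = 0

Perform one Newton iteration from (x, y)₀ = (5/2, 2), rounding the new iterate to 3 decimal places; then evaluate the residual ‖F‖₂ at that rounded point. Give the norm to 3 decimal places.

3.061

At (5/2, 2): F = (6.000, -12.500).
Jacobian J = [[2·x·y - 1, x^2 - 4·y + 3], [-2·x·y + 2, -x^2 - 2]].
At the point, J = [[9.000, 1.250], [-8.000, -8.250]] (det J = -64.250).
Solving J·Δ = −F gives Δ = (-0.527, -1.004).
Then the next iterate is (x, y)₁ = (1.973, 0.996).
Re-evaluating at (1.973, 0.996): F = (0.90813, -2.92316), so ‖F‖₂ = 3.061.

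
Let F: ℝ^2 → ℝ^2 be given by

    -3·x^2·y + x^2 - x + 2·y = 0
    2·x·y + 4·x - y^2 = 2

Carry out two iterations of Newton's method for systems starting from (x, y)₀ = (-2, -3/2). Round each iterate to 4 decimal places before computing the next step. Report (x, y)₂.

(0.7036, -2.2827)

At (-2, -3/2): F = (21.0000, -6.2500).
Jacobian J = [[-6·x·y + 2·x - 1, -3·x^2 + 2], [2·y + 4, 2·x - 2·y]].
At the point, J = [[-23.0000, -10.0000], [1.0000, -1.0000]] (det J = 33.0000).
Solving J·Δ = −F gives Δ = (2.5303, -3.7197).
Then the next iterate is (x, y)₁ = (0.5303, -5.2197).
Round to (0.5303, -5.2197) and repeat: F = (-6.284860, -32.660082), J = [[16.668641, 1.156346], [-6.4394, 11.5000]].
Δ = (0.1733, 2.9370), so (x, y)₂ = (0.7036, -2.2827).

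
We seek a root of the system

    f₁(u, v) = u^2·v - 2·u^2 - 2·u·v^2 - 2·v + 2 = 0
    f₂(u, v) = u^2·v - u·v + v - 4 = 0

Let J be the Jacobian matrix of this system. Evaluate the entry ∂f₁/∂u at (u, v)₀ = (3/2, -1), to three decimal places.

-11.000

∂f₁/∂u = 2·u·v - 4·u - 2·v^2.
At (3/2, -1) this is -11.000.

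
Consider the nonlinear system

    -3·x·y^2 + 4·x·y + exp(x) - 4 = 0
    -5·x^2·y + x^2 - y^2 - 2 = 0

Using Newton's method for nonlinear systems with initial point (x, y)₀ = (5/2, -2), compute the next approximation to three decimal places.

At (5/2, -2): F = (-41.81751, 62.750).
Jacobian J = [[-3·y^2 + 4·y + exp(x), -6·x·y + 4·x], [-10·x·y + 2·x, -5·x^2 - 2·y]].
At the point, J = [[-7.81751, 40.000], [55.000, -27.250]] (det J = -1986.97296).
Solving J·Δ = −F gives Δ = (-0.690, 0.911).
Then the next iterate is (x, y)₁ = (1.810, -1.089).

(1.810, -1.089)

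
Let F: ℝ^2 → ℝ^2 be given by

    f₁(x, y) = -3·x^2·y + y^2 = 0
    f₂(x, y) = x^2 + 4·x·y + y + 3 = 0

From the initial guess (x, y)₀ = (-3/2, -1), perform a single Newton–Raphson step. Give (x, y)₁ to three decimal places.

(1.635, -3.338)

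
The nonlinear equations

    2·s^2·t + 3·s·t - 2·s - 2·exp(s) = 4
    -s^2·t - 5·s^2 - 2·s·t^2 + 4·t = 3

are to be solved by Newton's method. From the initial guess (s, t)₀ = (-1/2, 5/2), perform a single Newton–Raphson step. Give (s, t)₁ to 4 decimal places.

(-4.7142, -1.2081)

At (-1/2, 5/2): F = (-6.713061, 11.3750).
Jacobian J = [[4·s·t + 3·t - 2·exp(s) - 2, 2·s^2 + 3·s], [-2·s·t - 10·s - 2·t^2, -s^2 - 4·s·t + 4]].
At the point, J = [[-0.713061, -1.0000], [-5.0000, 8.7500]] (det J = -11.239287).
Solving J·Δ = −F gives Δ = (-4.2142, -3.7081).
Then the next iterate is (s, t)₁ = (-4.7142, -1.2081).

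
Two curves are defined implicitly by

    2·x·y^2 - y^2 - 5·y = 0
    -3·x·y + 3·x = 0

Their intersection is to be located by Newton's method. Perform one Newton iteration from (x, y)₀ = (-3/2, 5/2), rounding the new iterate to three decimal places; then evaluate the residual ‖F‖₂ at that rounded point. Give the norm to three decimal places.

9.000

At (-3/2, 5/2): F = (-37.500, 6.750).
Jacobian J = [[2·y^2, 4·x·y - 2·y - 5], [-3·y + 3, -3·x]].
At the point, J = [[12.500, -25.000], [-4.500, 4.500]] (det J = -56.250).
Solving J·Δ = −F gives Δ = (0.000, -1.500).
Then the next iterate is (x, y)₁ = (-1.500, 1.000).
Re-evaluating at (-1.500, 1.000): F = (-9.000, 0.000), so ‖F‖₂ = 9.000.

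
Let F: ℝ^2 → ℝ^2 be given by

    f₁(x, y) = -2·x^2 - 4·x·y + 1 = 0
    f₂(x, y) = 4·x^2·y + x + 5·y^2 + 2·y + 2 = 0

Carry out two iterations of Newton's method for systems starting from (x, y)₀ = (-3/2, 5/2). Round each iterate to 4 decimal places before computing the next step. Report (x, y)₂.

(-1.2806, -0.9675)

At (-3/2, 5/2): F = (11.5000, 59.2500).
Jacobian J = [[-4·x - 4·y, -4·x], [8·x·y + 1, 4·x^2 + 10·y + 2]].
At the point, J = [[-4.0000, 6.0000], [-29.0000, 36.0000]] (det J = 30.0000).
Solving J·Δ = −F gives Δ = (-1.9500, -3.2167).
Then the next iterate is (x, y)₁ = (-3.4500, -0.7167).
Round to (-3.4500, -0.7167) and repeat: F = (-32.695460, -34.437193), J = [[16.6668, 13.8000], [20.780920, 42.4430]].
Δ = (2.1694, -0.2508), so (x, y)₂ = (-1.2806, -0.9675).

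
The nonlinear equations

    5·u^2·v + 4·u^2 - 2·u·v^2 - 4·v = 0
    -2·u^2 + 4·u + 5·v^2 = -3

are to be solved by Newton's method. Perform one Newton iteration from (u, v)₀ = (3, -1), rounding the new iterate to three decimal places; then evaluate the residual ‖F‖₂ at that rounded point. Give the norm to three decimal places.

At (3, -1): F = (-11.000, 2.000).
Jacobian J = [[10·u·v + 8·u - 2·v^2, 5·u^2 - 4·u·v - 4], [-4·u + 4, 10·v]].
At the point, J = [[-8.000, 53.000], [-8.000, -10.000]] (det J = 504.000).
Solving J·Δ = −F gives Δ = (-0.008, 0.206).
Then the next iterate is (u, v)₁ = (2.992, -0.794).
Re-evaluating at (2.992, -0.794): F = (-0.32797, 0.21605), so ‖F‖₂ = 0.393.

0.393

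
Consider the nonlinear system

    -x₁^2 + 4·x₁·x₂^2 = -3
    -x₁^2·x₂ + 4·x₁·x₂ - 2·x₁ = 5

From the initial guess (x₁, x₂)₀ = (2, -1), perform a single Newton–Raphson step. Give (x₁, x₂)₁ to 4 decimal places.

(-3.6250, -0.5625)

At (2, -1): F = (7.0000, -13.0000).
Jacobian J = [[-2·x₁ + 4·x₂^2, 8·x₁·x₂], [-2·x₁·x₂ + 4·x₂ - 2, -x₁^2 + 4·x₁]].
At the point, J = [[0.0000, -16.0000], [-2.0000, 4.0000]] (det J = -32.0000).
Solving J·Δ = −F gives Δ = (-5.6250, 0.4375).
Then the next iterate is (x₁, x₂)₁ = (-3.6250, -0.5625).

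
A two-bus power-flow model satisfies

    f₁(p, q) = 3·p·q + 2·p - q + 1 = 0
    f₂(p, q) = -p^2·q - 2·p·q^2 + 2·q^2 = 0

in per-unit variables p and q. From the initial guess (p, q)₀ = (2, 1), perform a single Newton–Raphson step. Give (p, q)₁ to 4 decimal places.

(-3.0000, 4.0000)

At (2, 1): F = (10.0000, -6.0000).
Jacobian J = [[3·q + 2, 3·p - 1], [-2·p·q - 2·q^2, -p^2 - 4·p·q + 4·q]].
At the point, J = [[5.0000, 5.0000], [-6.0000, -8.0000]] (det J = -10.0000).
Solving J·Δ = −F gives Δ = (-5.0000, 3.0000).
Then the next iterate is (p, q)₁ = (-3.0000, 4.0000).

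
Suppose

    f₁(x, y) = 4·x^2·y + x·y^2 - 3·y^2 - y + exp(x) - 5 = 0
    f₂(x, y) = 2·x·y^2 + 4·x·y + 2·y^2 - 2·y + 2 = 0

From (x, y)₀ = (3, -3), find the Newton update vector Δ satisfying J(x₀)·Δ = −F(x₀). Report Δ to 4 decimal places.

At (3, -3): F = (-89.914463, 44.0000).
Jacobian J = [[8·x·y + y^2 + exp(x), 4·x^2 + 2·x·y - 6·y - 1], [2·y^2 + 4·y, 4·x·y + 4·x + 4·y - 2]].
At the point, J = [[-42.914463, 35.0000], [6.0000, -38.0000]] (det J = 1420.749597).
Solving J·Δ = −F gives Δ = (-1.3210, 0.9493).

(-1.3210, 0.9493)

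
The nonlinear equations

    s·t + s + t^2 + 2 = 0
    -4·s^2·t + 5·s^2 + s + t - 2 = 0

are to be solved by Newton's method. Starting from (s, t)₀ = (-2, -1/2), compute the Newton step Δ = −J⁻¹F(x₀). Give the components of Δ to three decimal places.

(0.585, 0.514)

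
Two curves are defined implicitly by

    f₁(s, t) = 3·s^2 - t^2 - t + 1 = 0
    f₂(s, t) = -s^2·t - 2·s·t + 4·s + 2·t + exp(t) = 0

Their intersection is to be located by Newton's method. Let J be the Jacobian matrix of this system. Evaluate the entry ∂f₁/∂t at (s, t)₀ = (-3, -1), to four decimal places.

∂f₁/∂t = -2·t - 1.
At (-3, -1) this is 1.0000.

1.0000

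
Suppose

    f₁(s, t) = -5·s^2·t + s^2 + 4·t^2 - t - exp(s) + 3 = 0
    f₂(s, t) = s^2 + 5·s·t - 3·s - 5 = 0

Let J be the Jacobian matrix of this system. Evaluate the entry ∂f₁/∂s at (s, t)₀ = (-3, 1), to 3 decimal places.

∂f₁/∂s = -10·s·t + 2·s - exp(s).
At (-3, 1) this is 23.950.

23.950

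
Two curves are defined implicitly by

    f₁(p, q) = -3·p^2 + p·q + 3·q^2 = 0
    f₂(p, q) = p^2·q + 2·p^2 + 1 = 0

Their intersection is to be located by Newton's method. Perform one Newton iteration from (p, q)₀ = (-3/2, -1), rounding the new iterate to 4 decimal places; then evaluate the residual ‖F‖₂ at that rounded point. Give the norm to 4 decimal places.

At (-3/2, -1): F = (-2.2500, 3.2500).
Jacobian J = [[-6·p + q, p + 6·q], [2·p·q + 4·p, p^2]].
At the point, J = [[8.0000, -7.5000], [-3.0000, 2.2500]] (det J = -4.5000).
Solving J·Δ = −F gives Δ = (4.2917, 4.2778).
Then the next iterate is (p, q)₁ = (2.7917, 3.2778).
Re-evaluating at (2.7917, 3.2778): F = (18.001786, 42.133003), so ‖F‖₂ = 45.8176.

45.8176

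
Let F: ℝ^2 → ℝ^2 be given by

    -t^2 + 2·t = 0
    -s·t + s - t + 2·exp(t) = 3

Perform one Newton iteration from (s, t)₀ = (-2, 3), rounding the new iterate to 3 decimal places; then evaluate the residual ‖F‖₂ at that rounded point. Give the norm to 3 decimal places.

At (-2, 3): F = (-3.000, 38.17107).
Jacobian J = [[0, -2·t + 2], [-t + 1, -s + 2·exp(t) - 1]].
At the point, J = [[0.000, -4.000], [-2.000, 41.17107]] (det J = -8.000).
Solving J·Δ = −F gives Δ = (3.646, -0.750).
Then the next iterate is (s, t)₁ = (1.646, 2.250).
Re-evaluating at (1.646, 2.250): F = (-0.56250, 11.66797), so ‖F‖₂ = 11.682.

11.682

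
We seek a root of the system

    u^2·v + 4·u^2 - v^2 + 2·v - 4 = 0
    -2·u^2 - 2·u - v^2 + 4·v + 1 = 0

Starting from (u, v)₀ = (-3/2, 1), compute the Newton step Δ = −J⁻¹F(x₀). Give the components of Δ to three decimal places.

(0.279, -1.808)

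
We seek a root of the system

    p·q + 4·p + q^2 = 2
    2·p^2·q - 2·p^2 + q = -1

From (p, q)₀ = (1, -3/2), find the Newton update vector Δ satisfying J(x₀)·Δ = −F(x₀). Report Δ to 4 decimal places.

At (1, -3/2): F = (2.7500, -5.5000).
Jacobian J = [[q + 4, p + 2·q], [4·p·q - 4·p, 2·p^2 + 1]].
At the point, J = [[2.5000, -2.0000], [-10.0000, 3.0000]] (det J = -12.5000).
Solving J·Δ = −F gives Δ = (-0.2200, 1.1000).

(-0.2200, 1.1000)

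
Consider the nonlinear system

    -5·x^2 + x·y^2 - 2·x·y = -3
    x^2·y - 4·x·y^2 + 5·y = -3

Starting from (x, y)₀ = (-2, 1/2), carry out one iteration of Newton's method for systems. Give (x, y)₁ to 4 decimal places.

At (-2, 1/2): F = (-15.5000, 9.5000).
Jacobian J = [[-10·x + y^2 - 2·y, 2·x·y - 2·x], [2·x·y - 4·y^2, x^2 - 8·x·y + 5]].
At the point, J = [[19.2500, 2.0000], [-3.0000, 17.0000]] (det J = 333.2500).
Solving J·Δ = −F gives Δ = (0.8477, -0.4092).
Then the next iterate is (x, y)₁ = (-1.1523, 0.0908).

(-1.1523, 0.0908)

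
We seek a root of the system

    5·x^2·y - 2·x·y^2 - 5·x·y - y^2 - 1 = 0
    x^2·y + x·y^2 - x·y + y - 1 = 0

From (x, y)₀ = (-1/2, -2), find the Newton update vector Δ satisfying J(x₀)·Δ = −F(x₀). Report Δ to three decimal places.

(0.500, 0.667)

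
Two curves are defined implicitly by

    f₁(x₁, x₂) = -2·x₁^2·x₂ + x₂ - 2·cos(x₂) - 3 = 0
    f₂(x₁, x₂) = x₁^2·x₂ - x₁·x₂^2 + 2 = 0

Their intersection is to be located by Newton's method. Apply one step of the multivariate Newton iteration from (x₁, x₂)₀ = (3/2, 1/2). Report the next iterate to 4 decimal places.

At (3/2, 1/2): F = (-6.505165, 2.7500).
Jacobian J = [[-4·x₁·x₂, -2·x₁^2 + 2·sin(x₂) + 1], [2·x₁·x₂ - x₂^2, x₁^2 - 2·x₁·x₂]].
At the point, J = [[-3.0000, -2.541149], [1.2500, 0.7500]] (det J = 0.926436).
Solving J·Δ = −F gives Δ = (-2.2768, 0.1280).
Then the next iterate is (x₁, x₂)₁ = (-0.7768, 0.6280).

(-0.7768, 0.6280)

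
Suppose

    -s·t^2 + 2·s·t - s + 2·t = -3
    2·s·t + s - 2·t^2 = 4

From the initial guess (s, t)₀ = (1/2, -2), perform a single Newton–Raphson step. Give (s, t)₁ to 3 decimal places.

At (1/2, -2): F = (-5.500, -13.500).
Jacobian J = [[-t^2 + 2·t - 1, -2·s·t + 2·s + 2], [2·t + 1, 2·s - 4·t]].
At the point, J = [[-9.000, 5.000], [-3.000, 9.000]] (det J = -66.000).
Solving J·Δ = −F gives Δ = (0.273, 1.591).
Then the next iterate is (s, t)₁ = (0.773, -0.409).

(0.773, -0.409)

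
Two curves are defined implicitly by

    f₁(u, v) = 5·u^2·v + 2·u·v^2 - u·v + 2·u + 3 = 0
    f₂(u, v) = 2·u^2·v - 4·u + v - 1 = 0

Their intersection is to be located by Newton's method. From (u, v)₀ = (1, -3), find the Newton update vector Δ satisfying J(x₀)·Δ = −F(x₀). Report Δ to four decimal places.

(-0.5302, 1.8389)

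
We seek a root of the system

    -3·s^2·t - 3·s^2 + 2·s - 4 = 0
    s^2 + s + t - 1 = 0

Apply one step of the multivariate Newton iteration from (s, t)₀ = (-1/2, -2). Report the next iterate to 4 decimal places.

(-7.1875, 1.2500)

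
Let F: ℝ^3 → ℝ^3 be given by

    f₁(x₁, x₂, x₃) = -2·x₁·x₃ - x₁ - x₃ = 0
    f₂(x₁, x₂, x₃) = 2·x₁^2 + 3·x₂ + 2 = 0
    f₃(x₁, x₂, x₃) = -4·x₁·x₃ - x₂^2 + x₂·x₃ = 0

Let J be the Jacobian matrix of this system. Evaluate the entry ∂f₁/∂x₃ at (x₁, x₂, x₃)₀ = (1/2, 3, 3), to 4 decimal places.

-2.0000

∂f₁/∂x₃ = -2·x₁ - 1.
At (1/2, 3, 3) this is -2.0000.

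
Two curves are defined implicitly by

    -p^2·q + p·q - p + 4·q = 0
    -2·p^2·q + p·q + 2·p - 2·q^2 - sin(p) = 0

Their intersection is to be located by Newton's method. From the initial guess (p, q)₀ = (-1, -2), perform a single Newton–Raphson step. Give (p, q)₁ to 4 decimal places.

At (-1, -2): F = (-3.0000, -3.158529).
Jacobian J = [[-2·p·q + q - 1, -p^2 + p + 4], [-4·p·q + q - cos(p) + 2, -2·p^2 + p - 4·q]].
At the point, J = [[-7.0000, 2.0000], [-8.540302, 5.0000]] (det J = -17.919395).
Solving J·Δ = −F gives Δ = (-0.4846, -0.1959).
Then the next iterate is (p, q)₁ = (-1.4846, -2.1959).

(-1.4846, -2.1959)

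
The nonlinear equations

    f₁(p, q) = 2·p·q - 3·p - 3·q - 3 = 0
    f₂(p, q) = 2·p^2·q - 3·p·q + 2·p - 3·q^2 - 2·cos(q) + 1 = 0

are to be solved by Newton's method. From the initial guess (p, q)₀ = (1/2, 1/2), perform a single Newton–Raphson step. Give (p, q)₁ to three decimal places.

(-1.120, -0.630)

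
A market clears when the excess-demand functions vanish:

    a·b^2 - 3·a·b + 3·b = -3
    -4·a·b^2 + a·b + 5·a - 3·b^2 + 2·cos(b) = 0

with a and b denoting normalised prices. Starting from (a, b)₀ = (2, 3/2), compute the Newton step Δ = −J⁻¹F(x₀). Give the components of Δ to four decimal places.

(0.7849, -0.4113)

At (2, 3/2): F = (3.0000, -11.608526).
Jacobian J = [[b^2 - 3·b, 2·a·b - 3·a + 3], [-4·b^2 + b + 5, -8·a·b + a - 6·b - 2·sin(b)]].
At the point, J = [[-2.2500, 3.0000], [-2.5000, -32.994990]] (det J = 81.738727).
Solving J·Δ = −F gives Δ = (0.7849, -0.4113).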